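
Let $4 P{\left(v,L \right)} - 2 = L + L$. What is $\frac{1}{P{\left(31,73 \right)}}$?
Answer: $\frac{1}{37} \approx 0.027027$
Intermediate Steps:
$P{\left(v,L \right)} = \frac{1}{2} + \frac{L}{2}$ ($P{\left(v,L \right)} = \frac{1}{2} + \frac{L + L}{4} = \frac{1}{2} + \frac{2 L}{4} = \frac{1}{2} + \frac{L}{2}$)
$\frac{1}{P{\left(31,73 \right)}} = \frac{1}{\frac{1}{2} + \frac{1}{2} \cdot 73} = \frac{1}{\frac{1}{2} + \frac{73}{2}} = \frac{1}{37}$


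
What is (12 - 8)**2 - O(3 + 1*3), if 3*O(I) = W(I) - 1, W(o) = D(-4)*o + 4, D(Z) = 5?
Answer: 5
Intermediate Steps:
W(o) = 4 + 5*o (W(o) = 5*o + 4 = 4 + 5*o)
O(I) = 1 + 5*I/3 (O(I) = ((4 + 5*I) - 1)/3 = (3 + 5*I)/3 = 1 + 5*I/3)
(12 - 8)**2 - O(3 + 1*3) = (12 - 8)**2 - (1 + 5*(3 + 1*3)/3) = 4**2 - (1 + 5*(3 + 3)/3) = 16 - (1 + (5/3)*6) = 16 - (1 + 10) = 16 - 1*11 = 16 - 11 = 5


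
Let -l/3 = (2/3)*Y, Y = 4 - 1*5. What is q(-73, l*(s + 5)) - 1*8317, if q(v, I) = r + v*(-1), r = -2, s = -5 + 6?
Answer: -8246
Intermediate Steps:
s = 1
Y = -1 (Y = 4 - 5 = -1)
l = 2 (l = -3*2/3*(-1) = -3*2*(1/3)*(-1) = -2*(-1) = -3*(-2/3) = 2)
q(v, I) = -2 - v (q(v, I) = -2 + v*(-1) = -2 - v)
q(-73, l*(s + 5)) - 1*8317 = (-2 - 1*(-73)) - 1*8317 = (-2 + 73) - 8317 = 71 - 8317 = -8246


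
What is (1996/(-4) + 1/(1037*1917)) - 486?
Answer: -1958110064/1987929 ≈ -985.00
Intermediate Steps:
(1996/(-4) + 1/(1037*1917)) - 486 = (1996*(-1/4) + (1/1037)*(1/1917)) - 486 = (-499 + 1/1987929) - 486 = -991976570/1987929 - 486 = -1958110064/1987929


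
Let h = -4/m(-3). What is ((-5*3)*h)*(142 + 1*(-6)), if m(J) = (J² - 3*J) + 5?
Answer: 8160/23 ≈ 354.78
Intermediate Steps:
m(J) = 5 + J² - 3*J
h = -4/23 (h = -4/(5 + (-3)² - 3*(-3)) = -4/(5 + 9 + 9) = -4/23 ≈ -0.17391)
((-5*3)*h)*(142 + 1*(-6)) = (-5*3*(-4/23))*(142 + 1*(-6)) = (-15*(-4/23))*(142 - 6) = (60/23)*136 = 8160/23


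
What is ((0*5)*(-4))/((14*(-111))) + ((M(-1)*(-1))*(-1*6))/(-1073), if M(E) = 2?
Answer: -12/1073 ≈ -0.011184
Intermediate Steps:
((0*5)*(-4))/((14*(-111))) + ((M(-1)*(-1))*(-1*6))/(-1073) = ((0*5)*(-4))/((14*(-111))) + ((2*(-1))*(-1*6))/(-1073) = (0*(-4))/(-1554) - 2*(-6)*(-1/1073) = 0*(-1/1554) + 12*(-1/1073) = 0 - 12/1073 = -12/1073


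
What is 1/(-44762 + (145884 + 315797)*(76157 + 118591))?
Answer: 1/89911406626 ≈ 1.1122e-11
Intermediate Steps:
1/(-44762 + (145884 + 315797)*(76157 + 118591)) = 1/(-44762 + 461681*194748) = 1/(-44762 + 89911451388) = 1/89911406626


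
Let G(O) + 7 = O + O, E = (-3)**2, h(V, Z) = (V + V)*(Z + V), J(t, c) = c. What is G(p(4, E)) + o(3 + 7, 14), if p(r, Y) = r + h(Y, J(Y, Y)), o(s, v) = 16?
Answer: 665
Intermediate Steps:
h(V, Z) = 2*V*(V + Z) (h(V, Z) = (2*V)*(V + Z) = 2*V*(V + Z))
E = 9
p(r, Y) = r + 4*Y**2 (p(r, Y) = r + 2*Y*(Y + Y) = r + 2*Y*(2*Y) = r + 4*Y**2)
G(O) = -7 + 2*O (G(O) = -7 + (O + O) = -7 + 2*O)
G(p(4, E)) + o(3 + 7, 14) = (-7 + 2*(4 + 4*9**2)) + 16 = (-7 + 2*(4 + 4*81)) + 16 = (-7 + 2*(4 + 324)) + 16 = (-7 + 2*328) + 16 = (-7 + 656) + 16 = 649 + 16 = 665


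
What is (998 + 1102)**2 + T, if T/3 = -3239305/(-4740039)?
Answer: 6967860569305/1580013 ≈ 4.4100e+6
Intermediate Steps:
T = 3239305/1580013 (T = 3*(-3239305/(-4740039)) = 3*(-3239305*(-1/4740039)) = 3*(3239305/4740039) = 3239305/1580013 ≈ 2.0502)
(998 + 1102)**2 + T = (998 + 1102)**2 + 3239305/1580013 = 2100**2 + 3239305/1580013 = 4410000 + 3239305/1580013 = 6967860569305/1580013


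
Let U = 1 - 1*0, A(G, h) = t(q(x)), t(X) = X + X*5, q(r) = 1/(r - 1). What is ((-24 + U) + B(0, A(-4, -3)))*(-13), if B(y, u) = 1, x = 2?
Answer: 286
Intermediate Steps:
q(r) = 1/(-1 + r)
t(X) = 6*X (t(X) = X + 5*X = 6*X)
A(G, h) = 6 (A(G, h) = 6/(-1 + 2) = 6/1 = 6*1 = 6)
U = 1 (U = 1 + 0 = 1)
((-24 + U) + B(0, A(-4, -3)))*(-13) = ((-24 + 1) + 1)*(-13) = (-23 + 1)*(-13) = -22*(-13) = 286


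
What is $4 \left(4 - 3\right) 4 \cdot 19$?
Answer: $304$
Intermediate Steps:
$4 \left(4 - 3\right) 4 \cdot 19 = 4 \cdot 1 \cdot 4 \cdot 19 = 4 \cdot 4 \cdot 19 = 16 \cdot 19 = 304$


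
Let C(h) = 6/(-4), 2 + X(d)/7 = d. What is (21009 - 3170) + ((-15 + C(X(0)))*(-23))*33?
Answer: 60725/2 ≈ 30363.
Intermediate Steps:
X(d) = -14 + 7*d
C(h) = -3/2 (C(h) = 6*(-¼) = -3/2)
(21009 - 3170) + ((-15 + C(X(0)))*(-23))*33 = (21009 - 3170) + ((-15 - 3/2)*(-23))*33 = 17839 - 33/2*(-23)*33 = 17839 + (759/2)*33 = 17839 + 25047/2 = 60725/2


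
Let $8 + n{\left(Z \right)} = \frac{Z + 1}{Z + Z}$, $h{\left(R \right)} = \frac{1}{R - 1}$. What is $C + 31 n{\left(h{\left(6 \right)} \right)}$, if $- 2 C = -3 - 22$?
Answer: $- \frac{285}{2} \approx -142.5$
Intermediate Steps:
$h{\left(R \right)} = \frac{1}{-1 + R}$
$C = \frac{25}{2}$ ($C = - \frac{-3 - 22}{2} = \left(- \frac{1}{2}\right) \left(-25\right) = \frac{25}{2} \approx 12.5$)
$n{\left(Z \right)} = -8 + \frac{1 + Z}{2 Z}$ ($n{\left(Z \right)} = -8 + \frac{Z + 1}{Z + Z} = -8 + \frac{1 + Z}{2 Z}$)
$C + 31 n{\left(h{\left(6 \right)} \right)} = \frac{25}{2} + 31 \frac{1 - \frac{15}{-1 + 6}}{2 \frac{1}{-1 + 6}} = \frac{25}{2} + 31 \frac{1 - \frac{15}{5}}{2 \cdot \frac{1}{5}} = \frac{25}{2} + 31 \frac{\frac{1}{\frac{1}{5}} \left(1 - 3\right)}{2} = \frac{25}{2} + 31 \cdot \frac{1}{2} \cdot 5 \left(1 - 3\right) = \frac{25}{2} + 31 \cdot \frac{1}{2} \cdot 5 \left(-2\right) = \frac{25}{2} + 31 \left(-5\right) = \frac{25}{2} - 155 = - \frac{285}{2}$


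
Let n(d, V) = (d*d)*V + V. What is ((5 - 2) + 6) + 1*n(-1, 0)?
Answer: 9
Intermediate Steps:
n(d, V) = V + V*d**2 (n(d, V) = d**2*V + V = V*d**2 + V = V + V*d**2)
((5 - 2) + 6) + 1*n(-1, 0) = ((5 - 2) + 6) + 1*(0*(1 + (-1)**2)) = (3 + 6) + 1*(0*(1 + 1)) = 9 + 1*(0*2) = 9 + 1*0 = 9 + 0 = 9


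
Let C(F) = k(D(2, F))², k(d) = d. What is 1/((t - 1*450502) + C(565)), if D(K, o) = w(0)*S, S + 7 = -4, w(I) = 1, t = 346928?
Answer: -1/103453 ≈ -9.6662e-6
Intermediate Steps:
S = -11 (S = -7 - 4 = -11)
D(K, o) = -11 (D(K, o) = 1*(-11) = -11)
C(F) = 121 (C(F) = (-11)² = 121)
1/((t - 1*450502) + C(565)) = 1/((346928 - 1*450502) + 121) = 1/((346928 - 450502) + 121) = 1/(-103574 + 121) = 1/(-103453) = -1/103453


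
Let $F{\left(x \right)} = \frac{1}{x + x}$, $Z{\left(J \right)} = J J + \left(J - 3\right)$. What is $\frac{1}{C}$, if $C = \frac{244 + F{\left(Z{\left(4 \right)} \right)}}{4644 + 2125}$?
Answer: $\frac{230146}{8297} \approx 27.738$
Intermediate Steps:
$Z{\left(J \right)} = -3 + J + J^{2}$ ($Z{\left(J \right)} = J^{2} + \left(-3 + J\right) = -3 + J + J^{2}$)
$F{\left(x \right)} = \frac{1}{2 x}$
$C = \frac{8297}{230146}$ ($C = \frac{244 + \frac{1}{2 \left(-3 + 4 + 4^{2}\right)}}{4644 + 2125} = \frac{244 + \frac{1}{2 \left(-3 + 4 + 16\right)}}{6769} = \left(244 + \frac{1}{2 \cdot 17}\right) \frac{1}{6769} = \left(244 + \frac{1}{2} \cdot \frac{1}{17}\right) \frac{1}{6769} = \left(244 + \frac{1}{34}\right) \frac{1}{6769} = \frac{8297}{34} \cdot \frac{1}{6769} = \frac{8297}{230146} \approx 0.036051$)
$\frac{1}{C} = \frac{1}{\frac{8297}{230146}} = \frac{230146}{8297}$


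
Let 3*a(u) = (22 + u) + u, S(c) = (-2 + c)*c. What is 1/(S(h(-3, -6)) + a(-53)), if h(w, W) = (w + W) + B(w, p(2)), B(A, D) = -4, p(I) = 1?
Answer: 1/167 ≈ 0.0059880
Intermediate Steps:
h(w, W) = -4 + W + w (h(w, W) = (w + W) - 4 = (W + w) - 4 = -4 + W + w)
S(c) = c*(-2 + c)
a(u) = 22/3 + 2*u/3 (a(u) = ((22 + u) + u)/3 = (22 + 2*u)/3 = 22/3 + 2*u/3)
1/(S(h(-3, -6)) + a(-53)) = 1/((-4 - 6 - 3)*(-2 + (-4 - 6 - 3)) + (22/3 + (2/3)*(-53))) = 1/(-13*(-2 - 13) + (22/3 - 106/3)) = 1/(-13*(-15) - 28) = 1/(195 - 28) = 1/167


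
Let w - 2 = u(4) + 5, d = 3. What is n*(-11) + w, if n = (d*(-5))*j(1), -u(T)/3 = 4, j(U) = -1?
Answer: -170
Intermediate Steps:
u(T) = -12 (u(T) = -3*4 = -12)
w = -5 (w = 2 + (-12 + 5) = 2 - 7 = -5)
n = 15 (n = (3*(-5))*(-1) = -15*(-1) = 15)
n*(-11) + w = 15*(-11) - 5 = -165 - 5 = -170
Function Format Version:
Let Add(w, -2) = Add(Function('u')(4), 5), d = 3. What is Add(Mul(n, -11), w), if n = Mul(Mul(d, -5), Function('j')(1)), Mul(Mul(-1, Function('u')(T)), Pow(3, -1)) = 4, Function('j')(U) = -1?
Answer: -170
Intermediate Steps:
Function('u')(T) = -12 (Function('u')(T) = Mul(-3, 4) = -12)
w = -5 (w = Add(2, Add(-12, 5)) = Add(2, -7) = -5)
n = 15 (n = Mul(Mul(3, -5), -1) = Mul(-15, -1) = 15)
Add(Mul(n, -11), w) = Add(Mul(15, -11), -5) = Add(-165, -5) = -170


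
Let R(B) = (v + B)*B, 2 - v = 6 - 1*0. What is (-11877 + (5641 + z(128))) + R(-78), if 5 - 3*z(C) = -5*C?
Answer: 375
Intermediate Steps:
v = -4 (v = 2 - (6 - 1*0) = 2 - (6 + 0) = 2 - 1*6 = 2 - 6 = -4)
z(C) = 5/3 + 5*C/3 (z(C) = 5/3 - (-5)*C/3 = 5/3 + 5*C/3)
R(B) = B*(-4 + B) (R(B) = (-4 + B)*B = B*(-4 + B))
(-11877 + (5641 + z(128))) + R(-78) = (-11877 + (5641 + (5/3 + (5/3)*128))) - 78*(-4 - 78) = (-11877 + (5641 + (5/3 + 640/3))) - 78*(-82) = (-11877 + (5641 + 215)) + 6396 = (-11877 + 5856) + 6396 = -6021 + 6396 = 375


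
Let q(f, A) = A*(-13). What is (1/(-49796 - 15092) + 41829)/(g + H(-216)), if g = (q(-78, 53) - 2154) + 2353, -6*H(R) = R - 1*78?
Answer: -2714200151/28615608 ≈ -94.850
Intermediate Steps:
H(R) = 13 - R/6 (H(R) = -(R - 1*78)/6 = -(R - 78)/6 = -(-78 + R)/6 = 13 - R/6)
q(f, A) = -13*A
g = -490 (g = (-13*53 - 2154) + 2353 = (-689 - 2154) + 2353 = -2843 + 2353 = -490)
(1/(-49796 - 15092) + 41829)/(g + H(-216)) = (1/(-49796 - 15092) + 41829)/(-490 + (13 - ⅙*(-216))) = (1/(-64888) + 41829)/(-490 + (13 + 36)) = (-1/64888 + 41829)/(-490 + 49) = (2714200151/64888)/(-441) = (2714200151/64888)*(-1/441) = -2714200151/28615608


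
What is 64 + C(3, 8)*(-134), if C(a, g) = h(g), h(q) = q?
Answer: -1008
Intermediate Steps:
C(a, g) = g
64 + C(3, 8)*(-134) = 64 + 8*(-134) = 64 - 1072 = -1008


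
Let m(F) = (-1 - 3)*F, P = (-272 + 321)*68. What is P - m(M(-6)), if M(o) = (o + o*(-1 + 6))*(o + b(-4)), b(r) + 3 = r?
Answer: 5204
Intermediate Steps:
b(r) = -3 + r
P = 3332 (P = 49*68 = 3332)
M(o) = 6*o*(-7 + o) (M(o) = (o + o*(-1 + 6))*(o + (-3 - 4)) = (o + o*5)*(o - 7) = (o + 5*o)*(-7 + o) = (6*o)*(-7 + o) = 6*o*(-7 + o))
m(F) = -4*F
P - m(M(-6)) = 3332 - (-4)*6*(-6)*(-7 - 6) = 3332 - (-4)*6*(-6)*(-13) = 3332 - (-4)*468 = 3332 - 1*(-1872) = 3332 + 1872 = 5204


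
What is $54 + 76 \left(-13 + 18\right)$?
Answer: $434$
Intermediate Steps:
$54 + 76 \left(-13 + 18\right) = 54 + 76 \cdot 5 = 54 + 380 = 434$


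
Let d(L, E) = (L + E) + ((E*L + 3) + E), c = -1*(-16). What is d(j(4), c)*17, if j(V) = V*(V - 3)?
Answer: 1751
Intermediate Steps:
c = 16
j(V) = V*(-3 + V)
d(L, E) = 3 + L + 2*E + E*L (d(L, E) = (E + L) + ((3 + E*L) + E) = (E + L) + (3 + E + E*L) = 3 + L + 2*E + E*L)
d(j(4), c)*17 = (3 + 4*(-3 + 4) + 2*16 + 16*(4*(-3 + 4)))*17 = (3 + 4*1 + 32 + 16*(4*1))*17 = (3 + 4 + 32 + 16*4)*17 = (3 + 4 + 32 + 64)*17 = 103*17 = 1751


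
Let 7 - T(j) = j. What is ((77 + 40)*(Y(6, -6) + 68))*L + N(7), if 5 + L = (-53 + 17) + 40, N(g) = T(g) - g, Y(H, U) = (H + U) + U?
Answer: -7261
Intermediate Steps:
T(j) = 7 - j
Y(H, U) = H + 2*U
N(g) = 7 - 2*g (N(g) = (7 - g) - g = 7 - 2*g)
L = -1 (L = -5 + ((-53 + 17) + 40) = -5 + (-36 + 40) = -5 + 4 = -1)
((77 + 40)*(Y(6, -6) + 68))*L + N(7) = ((77 + 40)*((6 + 2*(-6)) + 68))*(-1) + (7 - 2*7) = (117*((6 - 12) + 68))*(-1) + (7 - 14) = (117*(-6 + 68))*(-1) - 7 = (117*62)*(-1) - 7 = 7254*(-1) - 7 = -7254 - 7 = -7261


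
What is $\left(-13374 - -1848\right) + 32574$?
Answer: $21048$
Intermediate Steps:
$\left(-13374 - -1848\right) + 32574 = \left(-13374 + 1848\right) + 32574 = -11526 + 32574 = 21048$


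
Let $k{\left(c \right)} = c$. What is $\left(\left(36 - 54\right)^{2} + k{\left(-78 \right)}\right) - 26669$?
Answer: $-26423$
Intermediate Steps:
$\left(\left(36 - 54\right)^{2} + k{\left(-78 \right)}\right) - 26669 = \left(\left(36 - 54\right)^{2} - 78\right) - 26669 = \left(\left(-18\right)^{2} - 78\right) - 26669 = \left(324 - 78\right) - 26669 = 246 - 26669 = -26423$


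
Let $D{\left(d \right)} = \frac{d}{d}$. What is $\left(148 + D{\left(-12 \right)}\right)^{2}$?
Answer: $22201$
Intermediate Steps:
$D{\left(d \right)} = 1$
$\left(148 + D{\left(-12 \right)}\right)^{2} = \left(148 + 1\right)^{2} = 149^{2} = 22201$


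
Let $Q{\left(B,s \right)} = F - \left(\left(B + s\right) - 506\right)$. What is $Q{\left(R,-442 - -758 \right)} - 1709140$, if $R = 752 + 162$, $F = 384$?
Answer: $-1709480$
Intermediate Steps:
$R = 914$
$Q{\left(B,s \right)} = 890 - B - s$ ($Q{\left(B,s \right)} = 384 - \left(\left(B + s\right) - 506\right) = 384 - \left(-506 + B + s\right) = 890 - B - s$)
$Q{\left(R,-442 - -758 \right)} - 1709140 = \left(890 - 914 - \left(-442 - -758\right)\right) - 1709140 = \left(890 - 914 - \left(-442 + 758\right)\right) - 1709140 = \left(890 - 914 - 316\right) - 1709140 = -340 - 1709140 = -1709480$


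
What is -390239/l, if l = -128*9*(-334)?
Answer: -390239/384768 ≈ -1.0142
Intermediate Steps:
l = 384768 (l = -1152*(-334) = 384768)
-390239/l = -390239/384768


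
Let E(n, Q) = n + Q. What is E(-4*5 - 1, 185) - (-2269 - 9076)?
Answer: 11509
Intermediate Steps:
E(n, Q) = Q + n
E(-4*5 - 1, 185) - (-2269 - 9076) = (185 + (-4*5 - 1)) - (-2269 - 9076) = (185 + (-20 - 1)) - 1*(-11345) = (185 - 21) + 11345 = 164 + 11345 = 11509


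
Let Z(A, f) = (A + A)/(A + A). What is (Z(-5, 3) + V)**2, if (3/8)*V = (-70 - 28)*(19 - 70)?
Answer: 177662241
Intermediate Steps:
Z(A, f) = 1 (Z(A, f) = (2*A)/((2*A)) = (2*A)*(1/(2*A)) = 1)
V = 13328 (V = 8*((-70 - 28)*(19 - 70))/3 = 8*(-98*(-51))/3 = (8/3)*4998 = 13328)
(Z(-5, 3) + V)**2 = (1 + 13328)**2 = 13329**2 = 177662241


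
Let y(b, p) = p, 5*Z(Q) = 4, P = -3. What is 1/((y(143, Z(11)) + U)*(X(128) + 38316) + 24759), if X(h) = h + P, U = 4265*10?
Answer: 5/8197820809 ≈ 6.0992e-10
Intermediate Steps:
Z(Q) = 4/5 (Z(Q) = (1/5)*4 = 4/5)
U = 42650
X(h) = -3 + h (X(h) = h - 3 = -3 + h)
1/((y(143, Z(11)) + U)*(X(128) + 38316) + 24759) = 1/((4/5 + 42650)*((-3 + 128) + 38316) + 24759) = 1/(213254*(125 + 38316)/5 + 24759) = 1/((213254/5)*38441 + 24759) = 1/(8197697014/5 + 24759) = 1/(8197820809/5) = 5/8197820809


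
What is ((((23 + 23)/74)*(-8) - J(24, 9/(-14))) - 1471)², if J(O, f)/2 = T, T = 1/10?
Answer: 74579240464/34225 ≈ 2.1791e+6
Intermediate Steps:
T = ⅒ ≈ 0.10000
J(O, f) = ⅕ (J(O, f) = 2*(⅒) = ⅕)
((((23 + 23)/74)*(-8) - J(24, 9/(-14))) - 1471)² = ((((23 + 23)/74)*(-8) - 1*⅕) - 1471)² = (((46*(1/74))*(-8) - ⅕) - 1471)² = (((23/37)*(-8) - ⅕) - 1471)² = ((-184/37 - ⅕) - 1471)² = (-957/185 - 1471)² = (-273092/185)² = 74579240464/34225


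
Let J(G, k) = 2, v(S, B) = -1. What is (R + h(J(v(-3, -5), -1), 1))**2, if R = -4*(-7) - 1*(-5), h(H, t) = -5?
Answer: 784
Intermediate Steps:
R = 33 (R = 28 + 5 = 33)
(R + h(J(v(-3, -5), -1), 1))**2 = (33 - 5)**2 = 28**2 = 784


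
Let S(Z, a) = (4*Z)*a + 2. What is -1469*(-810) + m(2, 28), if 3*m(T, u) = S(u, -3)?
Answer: 3569336/3 ≈ 1.1898e+6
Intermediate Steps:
S(Z, a) = 2 + 4*Z*a (S(Z, a) = 4*Z*a + 2 = 2 + 4*Z*a)
m(T, u) = ⅔ - 4*u (m(T, u) = (2 + 4*u*(-3))/3 = (2 - 12*u)/3 = ⅔ - 4*u)
-1469*(-810) + m(2, 28) = -1469*(-810) + (⅔ - 4*28) = 1189890 + (⅔ - 112) = 1189890 - 334/3 = 3569336/3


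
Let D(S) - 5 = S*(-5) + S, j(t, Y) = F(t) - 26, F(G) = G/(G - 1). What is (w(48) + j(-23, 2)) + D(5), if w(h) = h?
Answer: 191/24 ≈ 7.9583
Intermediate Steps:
F(G) = G/(-1 + G)
j(t, Y) = -26 + t/(-1 + t) (j(t, Y) = t/(-1 + t) - 26 = -26 + t/(-1 + t))
D(S) = 5 - 4*S (D(S) = 5 + (S*(-5) + S) = 5 + (-5*S + S) = 5 - 4*S)
(w(48) + j(-23, 2)) + D(5) = (48 + (26 - 25*(-23))/(-1 - 23)) + (5 - 4*5) = (48 + (26 + 575)/(-24)) + (5 - 20) = (48 - 1/24*601) - 15 = (48 - 601/24) - 15 = 551/24 - 15 = 191/24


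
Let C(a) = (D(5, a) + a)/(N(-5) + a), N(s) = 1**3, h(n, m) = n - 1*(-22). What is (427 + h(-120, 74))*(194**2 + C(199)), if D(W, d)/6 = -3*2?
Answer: 2476502427/200 ≈ 1.2383e+7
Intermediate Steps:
D(W, d) = -36 (D(W, d) = 6*(-3*2) = 6*(-6) = -36)
h(n, m) = 22 + n (h(n, m) = n + 22 = 22 + n)
N(s) = 1
C(a) = (-36 + a)/(1 + a)
(427 + h(-120, 74))*(194**2 + C(199)) = (427 + (22 - 120))*(194**2 + (-36 + 199)/(1 + 199)) = (427 - 98)*(37636 + 163/200) = 329*(37636 + (1/200)*163) = 329*(37636 + 163/200) = 329*(7527363/200) = 2476502427/200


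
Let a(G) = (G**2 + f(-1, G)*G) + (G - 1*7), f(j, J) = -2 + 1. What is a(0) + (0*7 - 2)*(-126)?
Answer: 245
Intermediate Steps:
f(j, J) = -1
a(G) = -7 + G**2 (a(G) = (G**2 - G) + (G - 1*7) = (G**2 - G) + (G - 7) = (G**2 - G) + (-7 + G) = -7 + G**2)
a(0) + (0*7 - 2)*(-126) = (-7 + 0**2) + (0*7 - 2)*(-126) = (-7 + 0) + (0 - 2)*(-126) = -7 - 2*(-126) = -7 + 252 = 245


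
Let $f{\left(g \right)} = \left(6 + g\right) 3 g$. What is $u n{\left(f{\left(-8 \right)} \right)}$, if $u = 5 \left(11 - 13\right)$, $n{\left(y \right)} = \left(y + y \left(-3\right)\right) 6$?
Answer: $5760$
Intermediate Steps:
$f{\left(g \right)} = g \left(18 + 3 g\right)$ ($f{\left(g \right)} = \left(18 + 3 g\right) g = g \left(18 + 3 g\right)$)
$n{\left(y \right)} = - 12 y$ ($n{\left(y \right)} = \left(y - 3 y\right) 6 = - 2 y 6 = - 12 y$)
$u = -10$ ($u = 5 \left(-2\right) = -10$)
$u n{\left(f{\left(-8 \right)} \right)} = - 10 \left(- 12 \cdot 3 \left(-8\right) \left(6 - 8\right)\right) = - 10 \left(- 12 \cdot 3 \left(-8\right) \left(-2\right)\right) = - 10 \left(\left(-12\right) 48\right) = \left(-10\right) \left(-576\right) = 5760$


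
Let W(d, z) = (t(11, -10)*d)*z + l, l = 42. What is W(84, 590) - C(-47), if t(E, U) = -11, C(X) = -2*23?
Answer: -545072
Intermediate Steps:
C(X) = -46
W(d, z) = 42 - 11*d*z (W(d, z) = (-11*d)*z + 42 = -11*d*z + 42 = 42 - 11*d*z)
W(84, 590) - C(-47) = (42 - 11*84*590) - 1*(-46) = (42 - 545160) + 46 = -545118 + 46 = -545072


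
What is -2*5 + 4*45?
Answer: 170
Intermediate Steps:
-2*5 + 4*45 = -10 + 180 = 170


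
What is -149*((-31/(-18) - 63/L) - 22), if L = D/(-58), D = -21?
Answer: 521053/18 ≈ 28947.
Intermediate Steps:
L = 21/58 (L = -21/(-58) = -21*(-1/58) = 21/58 ≈ 0.36207)
-149*((-31/(-18) - 63/L) - 22) = -149*((-31/(-18) - 63/21/58) - 22) = -149*((-31*(-1/18) - 63*58/21) - 22) = -149*((31/18 - 174) - 22) = -149*(-3101/18 - 22) = -149*(-3497/18) = 521053/18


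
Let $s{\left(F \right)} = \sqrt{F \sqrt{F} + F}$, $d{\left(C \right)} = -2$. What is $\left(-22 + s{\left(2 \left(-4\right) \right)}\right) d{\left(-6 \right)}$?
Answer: $44 - 4 \sqrt{-2 - 4 i \sqrt{2}} \approx 38.343 + 8.0 i$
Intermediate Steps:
$s{\left(F \right)} = \sqrt{F + F^{\frac{3}{2}}}$ ($s{\left(F \right)} = \sqrt{F^{\frac{3}{2}} + F} = \sqrt{F + F^{\frac{3}{2}}}$)
$\left(-22 + s{\left(2 \left(-4\right) \right)}\right) d{\left(-6 \right)} = \left(-22 + \sqrt{2 \left(-4\right) + \left(2 \left(-4\right)\right)^{\frac{3}{2}}}\right) \left(-2\right) = \left(-22 + \sqrt{-8 + \left(-8\right)^{\frac{3}{2}}}\right) \left(-2\right) = \left(-22 + \sqrt{-8 - 16 i \sqrt{2}}\right) \left(-2\right) = 44 - 2 \sqrt{-8 - 16 i \sqrt{2}}$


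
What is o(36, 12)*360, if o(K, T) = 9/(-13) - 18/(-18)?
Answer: 1440/13 ≈ 110.77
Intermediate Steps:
o(K, T) = 4/13 (o(K, T) = 9*(-1/13) - 18*(-1/18) = -9/13 + 1 = 4/13)
o(36, 12)*360 = (4/13)*360 = 1440/13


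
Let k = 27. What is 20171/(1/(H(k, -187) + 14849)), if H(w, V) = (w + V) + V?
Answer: 292519842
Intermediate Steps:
H(w, V) = w + 2*V (H(w, V) = (V + w) + V = w + 2*V)
20171/(1/(H(k, -187) + 14849)) = 20171/(1/((27 + 2*(-187)) + 14849)) = 20171/(1/((27 - 374) + 14849)) = 20171/(1/(-347 + 14849)) = 20171/(1/14502) = 20171*14502 = 292519842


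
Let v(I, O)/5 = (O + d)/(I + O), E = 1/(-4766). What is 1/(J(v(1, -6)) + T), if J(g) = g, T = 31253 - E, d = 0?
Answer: 4766/148980395 ≈ 3.1991e-5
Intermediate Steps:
E = -1/4766 ≈ -0.00020982
v(I, O) = 5*O/(I + O) (v(I, O) = 5*((O + 0)/(I + O)) = 5*(O/(I + O)) = 5*O/(I + O))
T = 148951799/4766 (T = 31253 - 1*(-1/4766) = 31253 + 1/4766 = 148951799/4766 ≈ 31253.)
1/(J(v(1, -6)) + T) = 1/(5*(-6)/(1 - 6) + 148951799/4766) = 1/(5*(-6)/(-5) + 148951799/4766) = 1/(5*(-6)*(-1/5) + 148951799/4766) = 1/(6 + 148951799/4766) = 1/(148980395/4766) = 4766/148980395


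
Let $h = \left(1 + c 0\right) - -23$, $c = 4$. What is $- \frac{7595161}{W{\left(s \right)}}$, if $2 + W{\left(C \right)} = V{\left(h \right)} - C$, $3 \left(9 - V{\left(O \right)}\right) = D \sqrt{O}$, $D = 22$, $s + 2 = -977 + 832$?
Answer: $- \frac{159498381}{3058} - \frac{7595161 \sqrt{6}}{1529} \approx -64325.0$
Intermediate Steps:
$s = -147$ ($s = -2 + \left(-977 + 832\right) = -2 - 145 = -147$)
$h = 24$ ($h = \left(1 + 4 \cdot 0\right) - -23 = \left(1 + 0\right) + 23 = 1 + 23 = 24$)
$V{\left(O \right)} = 9 - \frac{22 \sqrt{O}}{3}$
$W{\left(C \right)} = 7 - C - \frac{44 \sqrt{6}}{3}$ ($W{\left(C \right)} = -2 - \left(-9 + C + \frac{44 \sqrt{6}}{3}\right) = 7 - C - \frac{44 \sqrt{6}}{3}$)
$- \frac{7595161}{W{\left(s \right)}} = - \frac{7595161}{7 - -147 - \frac{44 \sqrt{6}}{3}} = - \frac{7595161}{7 + 147 - \frac{44 \sqrt{6}}{3}} = - \frac{7595161}{154 - \frac{44 \sqrt{6}}{3}}$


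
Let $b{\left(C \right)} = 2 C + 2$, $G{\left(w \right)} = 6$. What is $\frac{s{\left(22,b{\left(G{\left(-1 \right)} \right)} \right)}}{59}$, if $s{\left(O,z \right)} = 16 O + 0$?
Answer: $\frac{352}{59} \approx 5.9661$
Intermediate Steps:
$b{\left(C \right)} = 2 + 2 C$
$s{\left(O,z \right)} = 16 O$
$\frac{s{\left(22,b{\left(G{\left(-1 \right)} \right)} \right)}}{59} = \frac{16 \cdot 22}{59} = 352 \cdot \frac{1}{59} = \frac{352}{59}$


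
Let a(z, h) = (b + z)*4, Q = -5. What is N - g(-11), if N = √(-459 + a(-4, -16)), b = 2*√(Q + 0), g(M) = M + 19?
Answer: -8 + √(-475 + 8*I*√5) ≈ -7.5897 + 21.798*I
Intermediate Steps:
g(M) = 19 + M
b = 2*I*√5 (b = 2*√(-5 + 0) = 2*√(-5) = 2*(I*√5) = 2*I*√5 ≈ 4.4721*I)
a(z, h) = 4*z + 8*I*√5 (a(z, h) = (2*I*√5 + z)*4 = (z + 2*I*√5)*4 = 4*z + 8*I*√5)
N = √(-475 + 8*I*√5) (N = √(-459 + (4*(-4) + 8*I*√5)) = √(-459 + (-16 + 8*I*√5)) = √(-475 + 8*I*√5) ≈ 0.4103 + 21.798*I)
N - g(-11) = √(-475 + 8*I*√5) - (19 - 11) = √(-475 + 8*I*√5) - 1*8 = √(-475 + 8*I*√5) - 8 = -8 + √(-475 + 8*I*√5)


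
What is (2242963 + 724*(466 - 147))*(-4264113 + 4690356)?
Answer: 1054490656317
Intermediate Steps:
(2242963 + 724*(466 - 147))*(-4264113 + 4690356) = (2242963 + 724*319)*426243 = (2242963 + 230956)*426243 = 2473919*426243 = 1054490656317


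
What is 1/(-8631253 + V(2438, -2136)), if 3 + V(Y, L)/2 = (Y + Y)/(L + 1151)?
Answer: -985/8501799867 ≈ -1.1586e-7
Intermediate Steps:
V(Y, L) = -6 + 4*Y/(1151 + L) (V(Y, L) = -6 + 2*((Y + Y)/(L + 1151)) = -6 + 2*((2*Y)/(1151 + L)) = -6 + 2*(2*Y/(1151 + L)) = -6 + 4*Y/(1151 + L))
1/(-8631253 + V(2438, -2136)) = 1/(-8631253 + 2*(-3453 - 3*(-2136) + 2*2438)/(1151 - 2136)) = 1/(-8631253 + 2*(-3453 + 6408 + 4876)/(-985)) = 1/(-8631253 + 2*(-1/985)*7831) = 1/(-8631253 - 15662/985) = 1/(-8501799867/985) = -985/8501799867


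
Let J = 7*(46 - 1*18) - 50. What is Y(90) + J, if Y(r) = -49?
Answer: 97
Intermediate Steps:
J = 146 (J = 7*(46 - 18) - 50 = 7*28 - 50 = 196 - 50 = 146)
Y(90) + J = -49 + 146 = 97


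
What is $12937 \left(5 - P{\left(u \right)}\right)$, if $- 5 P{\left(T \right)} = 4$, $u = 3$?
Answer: $\frac{375173}{5} \approx 75035.0$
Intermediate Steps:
$P{\left(T \right)} = - \frac{4}{5}$ ($P{\left(T \right)} = \left(- \frac{1}{5}\right) 4 = - \frac{4}{5}$)
$12937 \left(5 - P{\left(u \right)}\right) = 12937 \left(5 - - \frac{4}{5}\right) = 12937 \left(5 + \frac{4}{5}\right) = 12937 \cdot \frac{29}{5} = \frac{375173}{5}$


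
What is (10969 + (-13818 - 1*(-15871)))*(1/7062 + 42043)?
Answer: 1933165819837/3531 ≈ 5.4748e+8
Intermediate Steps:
(10969 + (-13818 - 1*(-15871)))*(1/7062 + 42043) = (10969 + (-13818 + 15871))*(1/7062 + 42043) = (10969 + 2053)*(296907667/7062) = 13022*(296907667/7062) = 1933165819837/3531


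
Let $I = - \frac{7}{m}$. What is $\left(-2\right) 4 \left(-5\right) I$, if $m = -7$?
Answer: $40$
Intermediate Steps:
$I = 1$ ($I = - \frac{7}{-7} = \left(-7\right) \left(- \frac{1}{7}\right) = 1$)
$\left(-2\right) 4 \left(-5\right) I = \left(-2\right) 4 \left(-5\right) 1 = \left(-8\right) \left(-5\right) 1 = 40 \cdot 1 = 40$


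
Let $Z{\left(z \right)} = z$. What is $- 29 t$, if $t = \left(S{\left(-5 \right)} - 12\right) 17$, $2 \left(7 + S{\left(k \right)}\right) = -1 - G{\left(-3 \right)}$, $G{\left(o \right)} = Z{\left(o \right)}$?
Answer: $8874$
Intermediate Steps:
$G{\left(o \right)} = o$
$S{\left(k \right)} = -6$ ($S{\left(k \right)} = -7 + \frac{-1 - -3}{2} = -7 + \frac{-1 + 3}{2} = -7 + \frac{1}{2} \cdot 2 = -7 + 1 = -6$)
$t = -306$ ($t = \left(-6 - 12\right) 17 = \left(-18\right) 17 = -306$)
$- 29 t = \left(-29\right) \left(-306\right) = 8874$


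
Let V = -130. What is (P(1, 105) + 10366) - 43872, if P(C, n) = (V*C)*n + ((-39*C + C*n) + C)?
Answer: -47089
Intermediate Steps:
P(C, n) = -38*C - 129*C*n (P(C, n) = (-130*C)*n + ((-39*C + C*n) + C) = -130*C*n + (-38*C + C*n) = -38*C - 129*C*n)
(P(1, 105) + 10366) - 43872 = (-1*1*(38 + 129*105) + 10366) - 43872 = (-1*1*(38 + 13545) + 10366) - 43872 = (-1*1*13583 + 10366) - 43872 = (-13583 + 10366) - 43872 = -3217 - 43872 = -47089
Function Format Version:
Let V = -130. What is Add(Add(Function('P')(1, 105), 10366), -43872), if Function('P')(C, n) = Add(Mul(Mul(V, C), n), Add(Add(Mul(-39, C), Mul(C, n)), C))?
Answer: -47089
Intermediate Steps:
Function('P')(C, n) = Add(Mul(-38, C), Mul(-129, C, n)) (Function('P')(C, n) = Add(Mul(Mul(-130, C), n), Add(Add(Mul(-39, C), Mul(C, n)), C)) = Add(Mul(-130, C, n), Add(Mul(-38, C), Mul(C, n))) = Add(Mul(-38, C), Mul(-129, C, n)))
Add(Add(Function('P')(1, 105), 10366), -43872) = Add(Add(Mul(-1, 1, Add(38, Mul(129, 105))), 10366), -43872) = Add(Add(Mul(-1, 1, Add(38, 13545)), 10366), -43872) = Add(Add(Mul(-1, 1, 13583), 10366), -43872) = Add(Add(-13583, 10366), -43872) = Add(-3217, -43872) = -47089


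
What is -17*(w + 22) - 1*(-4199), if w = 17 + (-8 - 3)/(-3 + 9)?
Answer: 21403/6 ≈ 3567.2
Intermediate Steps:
w = 91/6 (w = 17 - 11/6 = 91/6 ≈ 15.167)
-17*(w + 22) - 1*(-4199) = -17*(91/6 + 22) - 1*(-4199) = -17*223/6 + 4199 = -3791/6 + 4199 = 21403/6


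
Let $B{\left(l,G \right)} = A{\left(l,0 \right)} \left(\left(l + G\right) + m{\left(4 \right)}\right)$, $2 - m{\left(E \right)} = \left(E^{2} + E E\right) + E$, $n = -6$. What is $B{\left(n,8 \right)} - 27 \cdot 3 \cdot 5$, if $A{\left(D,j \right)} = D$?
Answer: $-213$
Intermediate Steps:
$m{\left(E \right)} = 2 - E - 2 E^{2}$ ($m{\left(E \right)} = 2 - \left(\left(E^{2} + E E\right) + E\right) = 2 - \left(\left(E^{2} + E^{2}\right) + E\right) = 2 - \left(2 E^{2} + E\right) = 2 - \left(E + 2 E^{2}\right) = 2 - E - 2 E^{2}$)
$B{\left(l,G \right)} = l \left(-34 + G + l\right)$ ($B{\left(l,G \right)} = l \left(\left(l + G\right) - \left(2 + 32\right)\right) = l \left(\left(G + l\right) - 34\right) = l \left(-34 + G + l\right)$)
$B{\left(n,8 \right)} - 27 \cdot 3 \cdot 5 = - 6 \left(-34 + 8 - 6\right) - 27 \cdot 3 \cdot 5 = \left(-6\right) \left(-32\right) - 405 = 192 - 405 = -213$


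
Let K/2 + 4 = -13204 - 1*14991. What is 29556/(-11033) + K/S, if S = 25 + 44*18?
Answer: -646386386/9013961 ≈ -71.709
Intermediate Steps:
S = 817 (S = 25 + 792 = 817)
K = -56398 (K = -8 + 2*(-13204 - 1*14991) = -8 + 2*(-13204 - 14991) = -8 + 2*(-28195) = -8 - 56390 = -56398)
29556/(-11033) + K/S = 29556/(-11033) - 56398/817 = 29556*(-1/11033) - 56398*1/817 = -29556/11033 - 56398/817 = -646386386/9013961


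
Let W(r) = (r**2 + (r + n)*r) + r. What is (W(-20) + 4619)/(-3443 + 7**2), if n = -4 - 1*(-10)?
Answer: -5279/3394 ≈ -1.5554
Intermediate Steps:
n = 6 (n = -4 + 10 = 6)
W(r) = r + r**2 + r*(6 + r) (W(r) = (r**2 + (r + 6)*r) + r = (r**2 + (6 + r)*r) + r = (r**2 + r*(6 + r)) + r = r + r**2 + r*(6 + r))
(W(-20) + 4619)/(-3443 + 7**2) = (-20*(7 + 2*(-20)) + 4619)/(-3443 + 7**2) = (-20*(7 - 40) + 4619)/(-3443 + 49) = (-20*(-33) + 4619)/(-3394) = (660 + 4619)*(-1/3394) = 5279*(-1/3394) = -5279/3394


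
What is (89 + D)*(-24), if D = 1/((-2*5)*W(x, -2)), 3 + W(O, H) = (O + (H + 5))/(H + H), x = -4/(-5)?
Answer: -168792/79 ≈ -2136.6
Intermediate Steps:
x = 4/5 (x = -4*(-1/5) = 4/5 ≈ 0.80000)
W(O, H) = -3 + (5 + H + O)/(2*H) (W(O, H) = -3 + (O + (H + 5))/(H + H) = -3 + (O + (5 + H))/((2*H)) = -3 + (5 + H + O)*(1/(2*H)) = -3 + (5 + H + O)/(2*H))
D = 2/79 (D = 1/((-2*5)*((1/2)*(5 + 4/5 - 5*(-2))/(-2))) = 1/(-5*(-1)*(5 + 4/5 + 10)/2) = 1/(-5*(-1)*79/(2*5)) = 1/(-10*(-79/20)) = 1/(79/2) = 2/79 ≈ 0.025316)
(89 + D)*(-24) = (89 + 2/79)*(-24) = (7033/79)*(-24) = -168792/79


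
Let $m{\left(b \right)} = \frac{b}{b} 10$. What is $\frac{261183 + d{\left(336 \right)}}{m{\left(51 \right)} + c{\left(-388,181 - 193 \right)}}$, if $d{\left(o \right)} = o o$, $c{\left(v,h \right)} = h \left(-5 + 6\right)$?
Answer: $- \frac{374079}{2} \approx -1.8704 \cdot 10^{5}$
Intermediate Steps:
$c{\left(v,h \right)} = h$ ($c{\left(v,h \right)} = h 1 = h$)
$d{\left(o \right)} = o^{2}$
$m{\left(b \right)} = 10$ ($m{\left(b \right)} = 1 \cdot 10 = 10$)
$\frac{261183 + d{\left(336 \right)}}{m{\left(51 \right)} + c{\left(-388,181 - 193 \right)}} = \frac{261183 + 336^{2}}{10 + \left(181 - 193\right)} = \frac{261183 + 112896}{10 + \left(181 - 193\right)} = \frac{374079}{10 - 12} = \frac{374079}{-2} = 374079 \left(- \frac{1}{2}\right) = - \frac{374079}{2}$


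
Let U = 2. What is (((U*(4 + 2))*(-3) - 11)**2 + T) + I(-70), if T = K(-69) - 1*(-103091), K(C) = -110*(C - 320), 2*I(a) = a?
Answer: 148055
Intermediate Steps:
I(a) = a/2
K(C) = 35200 - 110*C (K(C) = -110*(-320 + C) = 35200 - 110*C)
T = 145881 (T = (35200 - 110*(-69)) - 1*(-103091) = (35200 + 7590) + 103091 = 42790 + 103091 = 145881)
(((U*(4 + 2))*(-3) - 11)**2 + T) + I(-70) = (((2*(4 + 2))*(-3) - 11)**2 + 145881) + (1/2)*(-70) = (((2*6)*(-3) - 11)**2 + 145881) - 35 = ((12*(-3) - 11)**2 + 145881) - 35 = ((-36 - 11)**2 + 145881) - 35 = ((-47)**2 + 145881) - 35 = (2209 + 145881) - 35 = 148090 - 35 = 148055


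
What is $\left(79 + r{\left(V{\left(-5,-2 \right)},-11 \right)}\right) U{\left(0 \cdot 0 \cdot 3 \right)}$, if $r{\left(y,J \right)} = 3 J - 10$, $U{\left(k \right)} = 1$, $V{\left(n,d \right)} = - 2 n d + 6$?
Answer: $36$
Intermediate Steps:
$V{\left(n,d \right)} = 6 - 2 d n$ ($V{\left(n,d \right)} = - 2 d n + 6 = 6 - 2 d n$)
$r{\left(y,J \right)} = -10 + 3 J$
$\left(79 + r{\left(V{\left(-5,-2 \right)},-11 \right)}\right) U{\left(0 \cdot 0 \cdot 3 \right)} = \left(79 + \left(-10 + 3 \left(-11\right)\right)\right) 1 = \left(79 - 43\right) 1 = 36 \cdot 1 = 36$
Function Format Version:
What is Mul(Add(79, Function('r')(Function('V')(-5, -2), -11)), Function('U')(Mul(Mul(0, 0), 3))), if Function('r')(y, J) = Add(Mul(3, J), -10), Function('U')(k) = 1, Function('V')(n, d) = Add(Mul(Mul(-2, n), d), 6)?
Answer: 36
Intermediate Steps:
Function('V')(n, d) = Add(6, Mul(-2, d, n)) (Function('V')(n, d) = Add(Mul(-2, d, n), 6) = Add(6, Mul(-2, d, n)))
Function('r')(y, J) = Add(-10, Mul(3, J))
Mul(Add(79, Function('r')(Function('V')(-5, -2), -11)), Function('U')(Mul(Mul(0, 0), 3))) = Mul(Add(79, Add(-10, Mul(3, -11))), 1) = Mul(Add(79, Add(-10, -33)), 1) = Mul(Add(79, -43), 1) = Mul(36, 1) = 36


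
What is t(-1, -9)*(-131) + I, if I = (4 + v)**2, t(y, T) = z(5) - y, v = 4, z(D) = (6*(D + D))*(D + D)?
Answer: -78667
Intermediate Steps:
z(D) = 24*D**2 (z(D) = (6*(2*D))*(2*D) = (12*D)*(2*D) = 24*D**2)
t(y, T) = 600 - y (t(y, T) = 24*5**2 - y = 24*25 - y = 600 - y)
I = 64 (I = (4 + 4)**2 = 8**2 = 64)
t(-1, -9)*(-131) + I = (600 - 1*(-1))*(-131) + 64 = (600 + 1)*(-131) + 64 = 601*(-131) + 64 = -78731 + 64 = -78667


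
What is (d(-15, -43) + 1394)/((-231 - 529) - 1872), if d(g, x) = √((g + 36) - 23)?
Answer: -697/1316 - I*√2/2632 ≈ -0.52964 - 0.00053732*I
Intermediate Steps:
d(g, x) = √(13 + g) (d(g, x) = √((36 + g) - 23) = √(13 + g))
(d(-15, -43) + 1394)/((-231 - 529) - 1872) = (√(13 - 15) + 1394)/((-231 - 529) - 1872) = (√(-2) + 1394)/(-760 - 1872) = (I*√2 + 1394)/(-2632) = (1394 + I*√2)*(-1/2632) = -697/1316 - I*√2/2632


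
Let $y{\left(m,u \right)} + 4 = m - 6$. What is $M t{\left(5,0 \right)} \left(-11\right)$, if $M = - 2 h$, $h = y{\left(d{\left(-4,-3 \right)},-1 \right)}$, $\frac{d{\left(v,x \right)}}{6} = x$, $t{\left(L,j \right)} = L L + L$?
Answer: $-18480$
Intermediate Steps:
$t{\left(L,j \right)} = L + L^{2}$ ($t{\left(L,j \right)} = L^{2} + L = L + L^{2}$)
$d{\left(v,x \right)} = 6 x$
$y{\left(m,u \right)} = -10 + m$ ($y{\left(m,u \right)} = -4 + \left(m - 6\right) = -4 + \left(-6 + m\right) = -10 + m$)
$h = -28$ ($h = -10 + 6 \left(-3\right) = -10 - 18 = -28$)
$M = 56$ ($M = \left(-2\right) \left(-28\right) = 56$)
$M t{\left(5,0 \right)} \left(-11\right) = 56 \cdot 5 \left(1 + 5\right) \left(-11\right) = 56 \cdot 5 \cdot 6 \left(-11\right) = 56 \cdot 30 \left(-11\right) = 56 \left(-330\right) = -18480$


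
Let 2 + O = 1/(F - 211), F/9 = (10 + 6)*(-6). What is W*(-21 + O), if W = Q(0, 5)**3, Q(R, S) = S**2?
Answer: -15453750/43 ≈ -3.5939e+5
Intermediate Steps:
W = 15625 (W = (5**2)**3 = 25**3 = 15625)
F = -864 (F = 9*((10 + 6)*(-6)) = 9*(16*(-6)) = 9*(-96) = -864)
O = -2151/1075 (O = -2 + 1/(-864 - 211) = -2 + 1/(-1075) = -2 - 1/1075 = -2151/1075 ≈ -2.0009)
W*(-21 + O) = 15625*(-21 - 2151/1075) = 15625*(-24726/1075) = -15453750/43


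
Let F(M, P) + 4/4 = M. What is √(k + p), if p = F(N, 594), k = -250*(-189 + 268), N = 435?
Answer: 2*I*√4829 ≈ 138.98*I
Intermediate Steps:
F(M, P) = -1 + M
k = -19750 (k = -250*79 = -19750)
p = 434 (p = -1 + 435 = 434)
√(k + p) = √(-19750 + 434) = √(-19316) = 2*I*√4829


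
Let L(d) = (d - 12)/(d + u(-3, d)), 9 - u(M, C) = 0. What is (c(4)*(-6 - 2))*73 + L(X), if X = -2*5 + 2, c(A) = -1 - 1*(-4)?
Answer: -1772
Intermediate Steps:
c(A) = 3 (c(A) = -1 + 4 = 3)
u(M, C) = 9 (u(M, C) = 9 - 1*0 = 9 + 0 = 9)
X = -8 (X = -10 + 2 = -8)
L(d) = (-12 + d)/(9 + d) (L(d) = (d - 12)/(d + 9) = (-12 + d)/(9 + d))
(c(4)*(-6 - 2))*73 + L(X) = (3*(-6 - 2))*73 + (-12 - 8)/(9 - 8) = (3*(-8))*73 - 20/1 = -24*73 + 1*(-20) = -1752 - 20 = -1772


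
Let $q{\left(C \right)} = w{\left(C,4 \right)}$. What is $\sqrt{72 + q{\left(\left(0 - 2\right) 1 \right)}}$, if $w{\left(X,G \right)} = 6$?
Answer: $\sqrt{78} \approx 8.8318$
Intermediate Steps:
$q{\left(C \right)} = 6$
$\sqrt{72 + q{\left(\left(0 - 2\right) 1 \right)}} = \sqrt{72 + 6} = \sqrt{78}$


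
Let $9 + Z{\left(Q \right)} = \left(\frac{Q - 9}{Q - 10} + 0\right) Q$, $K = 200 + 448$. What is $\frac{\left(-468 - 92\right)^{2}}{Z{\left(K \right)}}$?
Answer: $\frac{20007680}{40833} \approx 489.99$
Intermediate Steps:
$K = 648$
$Z{\left(Q \right)} = -9 + \frac{Q \left(-9 + Q\right)}{-10 + Q}$ ($Z{\left(Q \right)} = -9 + \left(\frac{Q - 9}{Q - 10} + 0\right) Q = -9 + \left(\frac{-9 + Q}{-10 + Q} + 0\right) Q = -9 + \frac{-9 + Q}{-10 + Q} Q = -9 + \frac{Q \left(-9 + Q\right)}{-10 + Q}$)
$\frac{\left(-468 - 92\right)^{2}}{Z{\left(K \right)}} = \frac{\left(-468 - 92\right)^{2}}{\frac{1}{-10 + 648} \left(90 + 648^{2} - 11664\right)} = \frac{\left(-560\right)^{2}}{\frac{1}{638} \left(90 + 419904 - 11664\right)} = \frac{313600}{\frac{1}{638} \cdot 408330} = \frac{313600}{\frac{204165}{319}} = 313600 \cdot \frac{319}{204165} = \frac{20007680}{40833}$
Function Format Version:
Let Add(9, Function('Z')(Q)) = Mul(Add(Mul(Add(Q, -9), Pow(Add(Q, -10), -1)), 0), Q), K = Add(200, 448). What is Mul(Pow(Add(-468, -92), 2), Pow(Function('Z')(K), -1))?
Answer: Rational(20007680, 40833) ≈ 489.99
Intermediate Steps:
K = 648
Function('Z')(Q) = Add(-9, Mul(Q, Pow(Add(-10, Q), -1), Add(-9, Q))) (Function('Z')(Q) = Add(-9, Mul(Add(Mul(Add(Q, -9), Pow(Add(Q, -10), -1)), 0), Q)) = Add(-9, Mul(Add(Mul(Add(-9, Q), Pow(Add(-10, Q), -1)), 0), Q)) = Add(-9, Mul(Add(Mul(Pow(Add(-10, Q), -1), Add(-9, Q)), 0), Q)) = Add(-9, Mul(Mul(Pow(Add(-10, Q), -1), Add(-9, Q)), Q)) = Add(-9, Mul(Q, Pow(Add(-10, Q), -1), Add(-9, Q))))
Mul(Pow(Add(-468, -92), 2), Pow(Function('Z')(K), -1)) = Mul(Pow(Add(-468, -92), 2), Pow(Mul(Pow(Add(-10, 648), -1), Add(90, Pow(648, 2), Mul(-18, 648))), -1)) = Mul(Pow(-560, 2), Pow(Mul(Pow(638, -1), Add(90, 419904, -11664)), -1)) = Mul(313600, Pow(Mul(Rational(1, 638), 408330), -1)) = Mul(313600, Pow(Rational(204165, 319), -1)) = Mul(313600, Rational(319, 204165)) = Rational(20007680, 40833)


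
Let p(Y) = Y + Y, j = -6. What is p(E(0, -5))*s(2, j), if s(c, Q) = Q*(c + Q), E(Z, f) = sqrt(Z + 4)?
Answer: 96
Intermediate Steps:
E(Z, f) = sqrt(4 + Z)
s(c, Q) = Q*(Q + c)
p(Y) = 2*Y
p(E(0, -5))*s(2, j) = (2*sqrt(4 + 0))*(-6*(-6 + 2)) = (2*sqrt(4))*(-6*(-4)) = (2*2)*24 = 4*24 = 96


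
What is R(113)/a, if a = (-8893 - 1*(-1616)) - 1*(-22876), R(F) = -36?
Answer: -36/15599 ≈ -0.0023078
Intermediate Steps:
a = 15599 (a = (-8893 + 1616) + 22876 = -7277 + 22876 = 15599)
R(113)/a = -36/15599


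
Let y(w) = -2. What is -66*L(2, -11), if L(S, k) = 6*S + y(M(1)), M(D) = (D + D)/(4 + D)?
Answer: -660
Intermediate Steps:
M(D) = 2*D/(4 + D) (M(D) = (2*D)/(4 + D) = 2*D/(4 + D))
L(S, k) = -2 + 6*S (L(S, k) = 6*S - 2 = -2 + 6*S)
-66*L(2, -11) = -66*(-2 + 6*2) = -66*(-2 + 12) = -66*10 = -660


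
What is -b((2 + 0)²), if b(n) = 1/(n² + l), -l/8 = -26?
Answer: -1/224 ≈ -0.0044643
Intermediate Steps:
l = 208 (l = -8*(-26) = 208)
b(n) = 1/(208 + n²) (b(n) = 1/(n² + 208) = 1/(208 + n²))
-b((2 + 0)²) = -1/(208 + ((2 + 0)²)²) = -1/(208 + (2²)²) = -1/(208 + 4²) = -1/(208 + 16) = -1/224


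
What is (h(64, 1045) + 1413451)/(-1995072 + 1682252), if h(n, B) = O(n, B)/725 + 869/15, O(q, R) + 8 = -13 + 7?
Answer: -768595472/170095875 ≈ -4.5186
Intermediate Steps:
O(q, R) = -14 (O(q, R) = -8 + (-13 + 7) = -8 - 6 = -14)
h(n, B) = 125963/2175 (h(n, B) = -14/725 + 869/15 = 125963/2175)
(h(64, 1045) + 1413451)/(-1995072 + 1682252) = (125963/2175 + 1413451)/(-1995072 + 1682252) = (3074381888/2175)/(-312820) = (3074381888/2175)*(-1/312820) = -768595472/170095875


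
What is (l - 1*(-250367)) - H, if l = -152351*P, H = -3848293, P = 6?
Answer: 3184554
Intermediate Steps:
l = -914106 (l = -152351*6 = -914106)
(l - 1*(-250367)) - H = (-914106 - 1*(-250367)) - 1*(-3848293) = (-914106 + 250367) + 3848293 = -663739 + 3848293 = 3184554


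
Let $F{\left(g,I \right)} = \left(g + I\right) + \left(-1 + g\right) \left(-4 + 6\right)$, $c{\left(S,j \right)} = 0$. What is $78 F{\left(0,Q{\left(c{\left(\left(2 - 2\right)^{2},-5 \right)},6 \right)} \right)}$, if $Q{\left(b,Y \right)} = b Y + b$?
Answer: $-156$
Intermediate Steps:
$Q{\left(b,Y \right)} = b + Y b$ ($Q{\left(b,Y \right)} = Y b + b = b + Y b$)
$F{\left(g,I \right)} = -2 + I + 3 g$ ($F{\left(g,I \right)} = \left(I + g\right) + \left(-1 + g\right) 2 = \left(I + g\right) + \left(-2 + 2 g\right) = -2 + I + 3 g$)
$78 F{\left(0,Q{\left(c{\left(\left(2 - 2\right)^{2},-5 \right)},6 \right)} \right)} = 78 \left(-2 + 0 \left(1 + 6\right) + 3 \cdot 0\right) = 78 \left(-2 + 0 \cdot 7 + 0\right) = 78 \left(-2 + 0 + 0\right) = 78 \left(-2\right) = -156$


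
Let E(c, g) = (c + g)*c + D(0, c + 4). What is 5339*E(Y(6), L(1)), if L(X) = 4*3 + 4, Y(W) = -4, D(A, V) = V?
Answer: -256272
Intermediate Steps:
L(X) = 16 (L(X) = 12 + 4 = 16)
E(c, g) = 4 + c + c*(c + g) (E(c, g) = (c + g)*c + (c + 4) = c*(c + g) + (4 + c) = 4 + c + c*(c + g))
5339*E(Y(6), L(1)) = 5339*(4 - 4 + (-4)² - 4*16) = 5339*(4 - 4 + 16 - 64) = 5339*(-48) = -256272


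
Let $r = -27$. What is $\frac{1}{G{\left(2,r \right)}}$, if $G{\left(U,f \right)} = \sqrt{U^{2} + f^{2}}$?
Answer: $\frac{\sqrt{733}}{733} \approx 0.036936$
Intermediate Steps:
$\frac{1}{G{\left(2,r \right)}} = \frac{1}{\sqrt{2^{2} + \left(-27\right)^{2}}} = \frac{1}{\sqrt{4 + 729}} = \frac{1}{\sqrt{733}} = \frac{\sqrt{733}}{733}$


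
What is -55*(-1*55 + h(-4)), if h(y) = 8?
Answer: 2585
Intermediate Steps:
-55*(-1*55 + h(-4)) = -55*(-1*55 + 8) = -55*(-55 + 8) = -55*(-47) = 2585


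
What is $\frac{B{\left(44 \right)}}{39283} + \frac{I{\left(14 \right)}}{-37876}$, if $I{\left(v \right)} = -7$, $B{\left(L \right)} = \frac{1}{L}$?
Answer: $\frac{758565}{4091677997} \approx 0.00018539$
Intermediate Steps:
$\frac{B{\left(44 \right)}}{39283} + \frac{I{\left(14 \right)}}{-37876} = \frac{1}{44 \cdot 39283} - \frac{7}{-37876} = \frac{1}{44} \cdot \frac{1}{39283} - - \frac{7}{37876} = \frac{1}{1728452} + \frac{7}{37876} = \frac{758565}{4091677997}$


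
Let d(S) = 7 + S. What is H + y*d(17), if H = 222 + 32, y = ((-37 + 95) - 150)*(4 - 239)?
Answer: 519134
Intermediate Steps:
y = 21620 (y = (58 - 150)*(-235) = -92*(-235) = 21620)
H = 254
H + y*d(17) = 254 + 21620*(7 + 17) = 254 + 21620*24 = 254 + 518880 = 519134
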